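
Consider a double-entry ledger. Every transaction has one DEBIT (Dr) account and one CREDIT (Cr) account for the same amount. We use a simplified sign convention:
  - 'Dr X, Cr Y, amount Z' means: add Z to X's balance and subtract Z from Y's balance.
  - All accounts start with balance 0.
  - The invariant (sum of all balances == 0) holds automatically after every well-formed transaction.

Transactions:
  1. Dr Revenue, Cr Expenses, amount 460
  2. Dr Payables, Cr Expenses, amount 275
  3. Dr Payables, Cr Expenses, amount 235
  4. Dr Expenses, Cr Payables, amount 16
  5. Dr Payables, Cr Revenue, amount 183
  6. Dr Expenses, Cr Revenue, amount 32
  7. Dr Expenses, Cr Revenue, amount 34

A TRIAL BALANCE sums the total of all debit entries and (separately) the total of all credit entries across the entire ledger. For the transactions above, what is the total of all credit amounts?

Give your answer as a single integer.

Txn 1: credit+=460
Txn 2: credit+=275
Txn 3: credit+=235
Txn 4: credit+=16
Txn 5: credit+=183
Txn 6: credit+=32
Txn 7: credit+=34
Total credits = 1235

Answer: 1235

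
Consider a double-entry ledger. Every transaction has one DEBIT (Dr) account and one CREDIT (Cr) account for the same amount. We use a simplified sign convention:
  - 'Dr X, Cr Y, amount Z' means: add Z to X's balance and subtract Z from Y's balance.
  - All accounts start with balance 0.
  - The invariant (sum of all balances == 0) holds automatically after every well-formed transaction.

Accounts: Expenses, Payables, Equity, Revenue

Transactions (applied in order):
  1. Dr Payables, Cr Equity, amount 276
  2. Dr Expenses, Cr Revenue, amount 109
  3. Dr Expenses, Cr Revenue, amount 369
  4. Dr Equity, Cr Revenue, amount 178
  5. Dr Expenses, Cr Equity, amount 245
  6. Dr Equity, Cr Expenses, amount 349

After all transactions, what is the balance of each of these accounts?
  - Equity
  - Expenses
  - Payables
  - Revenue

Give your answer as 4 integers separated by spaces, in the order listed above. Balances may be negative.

After txn 1 (Dr Payables, Cr Equity, amount 276): Equity=-276 Payables=276
After txn 2 (Dr Expenses, Cr Revenue, amount 109): Equity=-276 Expenses=109 Payables=276 Revenue=-109
After txn 3 (Dr Expenses, Cr Revenue, amount 369): Equity=-276 Expenses=478 Payables=276 Revenue=-478
After txn 4 (Dr Equity, Cr Revenue, amount 178): Equity=-98 Expenses=478 Payables=276 Revenue=-656
After txn 5 (Dr Expenses, Cr Equity, amount 245): Equity=-343 Expenses=723 Payables=276 Revenue=-656
After txn 6 (Dr Equity, Cr Expenses, amount 349): Equity=6 Expenses=374 Payables=276 Revenue=-656

Answer: 6 374 276 -656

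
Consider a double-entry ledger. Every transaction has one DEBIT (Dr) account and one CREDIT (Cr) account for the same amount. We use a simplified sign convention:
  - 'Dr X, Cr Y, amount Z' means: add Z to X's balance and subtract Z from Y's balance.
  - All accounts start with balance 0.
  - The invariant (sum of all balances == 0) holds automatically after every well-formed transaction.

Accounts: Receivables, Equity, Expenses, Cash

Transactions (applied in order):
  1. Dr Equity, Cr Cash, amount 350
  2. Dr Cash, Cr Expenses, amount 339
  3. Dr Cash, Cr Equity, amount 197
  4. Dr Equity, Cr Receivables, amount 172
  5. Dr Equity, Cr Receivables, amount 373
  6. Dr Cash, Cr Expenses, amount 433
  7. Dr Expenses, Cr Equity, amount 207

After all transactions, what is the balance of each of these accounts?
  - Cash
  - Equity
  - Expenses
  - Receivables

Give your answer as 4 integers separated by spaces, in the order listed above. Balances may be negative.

After txn 1 (Dr Equity, Cr Cash, amount 350): Cash=-350 Equity=350
After txn 2 (Dr Cash, Cr Expenses, amount 339): Cash=-11 Equity=350 Expenses=-339
After txn 3 (Dr Cash, Cr Equity, amount 197): Cash=186 Equity=153 Expenses=-339
After txn 4 (Dr Equity, Cr Receivables, amount 172): Cash=186 Equity=325 Expenses=-339 Receivables=-172
After txn 5 (Dr Equity, Cr Receivables, amount 373): Cash=186 Equity=698 Expenses=-339 Receivables=-545
After txn 6 (Dr Cash, Cr Expenses, amount 433): Cash=619 Equity=698 Expenses=-772 Receivables=-545
After txn 7 (Dr Expenses, Cr Equity, amount 207): Cash=619 Equity=491 Expenses=-565 Receivables=-545

Answer: 619 491 -565 -545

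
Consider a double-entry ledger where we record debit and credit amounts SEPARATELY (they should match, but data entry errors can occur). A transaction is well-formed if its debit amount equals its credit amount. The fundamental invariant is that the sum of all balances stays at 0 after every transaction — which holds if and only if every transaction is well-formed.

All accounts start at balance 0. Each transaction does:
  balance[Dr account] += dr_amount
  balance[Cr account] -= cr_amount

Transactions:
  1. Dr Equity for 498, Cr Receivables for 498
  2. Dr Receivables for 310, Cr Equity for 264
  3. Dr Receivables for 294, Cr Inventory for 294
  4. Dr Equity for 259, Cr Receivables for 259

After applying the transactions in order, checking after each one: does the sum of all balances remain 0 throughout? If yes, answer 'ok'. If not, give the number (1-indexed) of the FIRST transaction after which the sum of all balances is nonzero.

After txn 1: dr=498 cr=498 sum_balances=0
After txn 2: dr=310 cr=264 sum_balances=46
After txn 3: dr=294 cr=294 sum_balances=46
After txn 4: dr=259 cr=259 sum_balances=46

Answer: 2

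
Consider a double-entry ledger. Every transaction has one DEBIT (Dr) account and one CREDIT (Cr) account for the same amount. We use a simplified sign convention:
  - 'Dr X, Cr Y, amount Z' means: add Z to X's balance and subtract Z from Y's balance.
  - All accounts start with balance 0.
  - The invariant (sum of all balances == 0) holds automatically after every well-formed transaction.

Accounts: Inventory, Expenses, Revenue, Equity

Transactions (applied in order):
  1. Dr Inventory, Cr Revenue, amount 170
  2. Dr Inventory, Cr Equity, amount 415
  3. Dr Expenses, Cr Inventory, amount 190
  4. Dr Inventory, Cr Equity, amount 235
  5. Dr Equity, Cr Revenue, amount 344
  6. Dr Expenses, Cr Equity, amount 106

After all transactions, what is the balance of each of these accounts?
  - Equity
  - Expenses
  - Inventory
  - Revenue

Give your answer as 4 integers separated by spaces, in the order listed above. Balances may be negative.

Answer: -412 296 630 -514

Derivation:
After txn 1 (Dr Inventory, Cr Revenue, amount 170): Inventory=170 Revenue=-170
After txn 2 (Dr Inventory, Cr Equity, amount 415): Equity=-415 Inventory=585 Revenue=-170
After txn 3 (Dr Expenses, Cr Inventory, amount 190): Equity=-415 Expenses=190 Inventory=395 Revenue=-170
After txn 4 (Dr Inventory, Cr Equity, amount 235): Equity=-650 Expenses=190 Inventory=630 Revenue=-170
After txn 5 (Dr Equity, Cr Revenue, amount 344): Equity=-306 Expenses=190 Inventory=630 Revenue=-514
After txn 6 (Dr Expenses, Cr Equity, amount 106): Equity=-412 Expenses=296 Inventory=630 Revenue=-514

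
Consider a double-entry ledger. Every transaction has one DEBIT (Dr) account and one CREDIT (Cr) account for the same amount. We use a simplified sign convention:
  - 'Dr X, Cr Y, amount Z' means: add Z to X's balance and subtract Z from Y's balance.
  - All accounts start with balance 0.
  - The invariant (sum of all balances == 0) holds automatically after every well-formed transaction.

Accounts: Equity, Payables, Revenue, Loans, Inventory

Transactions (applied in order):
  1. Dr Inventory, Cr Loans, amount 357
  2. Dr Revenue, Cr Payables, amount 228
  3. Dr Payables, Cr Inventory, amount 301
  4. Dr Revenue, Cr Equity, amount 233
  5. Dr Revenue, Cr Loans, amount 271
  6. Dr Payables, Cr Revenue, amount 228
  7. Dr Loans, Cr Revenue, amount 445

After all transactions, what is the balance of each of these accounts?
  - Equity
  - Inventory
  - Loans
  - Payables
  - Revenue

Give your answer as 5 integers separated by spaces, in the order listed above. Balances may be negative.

Answer: -233 56 -183 301 59

Derivation:
After txn 1 (Dr Inventory, Cr Loans, amount 357): Inventory=357 Loans=-357
After txn 2 (Dr Revenue, Cr Payables, amount 228): Inventory=357 Loans=-357 Payables=-228 Revenue=228
After txn 3 (Dr Payables, Cr Inventory, amount 301): Inventory=56 Loans=-357 Payables=73 Revenue=228
After txn 4 (Dr Revenue, Cr Equity, amount 233): Equity=-233 Inventory=56 Loans=-357 Payables=73 Revenue=461
After txn 5 (Dr Revenue, Cr Loans, amount 271): Equity=-233 Inventory=56 Loans=-628 Payables=73 Revenue=732
After txn 6 (Dr Payables, Cr Revenue, amount 228): Equity=-233 Inventory=56 Loans=-628 Payables=301 Revenue=504
After txn 7 (Dr Loans, Cr Revenue, amount 445): Equity=-233 Inventory=56 Loans=-183 Payables=301 Revenue=59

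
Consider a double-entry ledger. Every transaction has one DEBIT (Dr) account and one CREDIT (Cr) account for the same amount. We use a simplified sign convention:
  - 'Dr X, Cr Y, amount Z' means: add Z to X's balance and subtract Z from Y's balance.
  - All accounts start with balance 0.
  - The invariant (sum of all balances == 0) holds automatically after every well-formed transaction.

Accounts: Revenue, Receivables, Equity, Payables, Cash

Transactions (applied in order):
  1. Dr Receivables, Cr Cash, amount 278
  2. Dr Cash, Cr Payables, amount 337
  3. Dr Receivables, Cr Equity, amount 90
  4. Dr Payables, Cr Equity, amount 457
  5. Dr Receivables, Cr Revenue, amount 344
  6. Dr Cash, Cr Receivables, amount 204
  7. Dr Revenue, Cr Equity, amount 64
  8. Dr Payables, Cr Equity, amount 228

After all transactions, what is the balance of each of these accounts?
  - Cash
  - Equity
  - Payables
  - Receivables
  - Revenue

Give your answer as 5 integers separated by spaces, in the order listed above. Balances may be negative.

Answer: 263 -839 348 508 -280

Derivation:
After txn 1 (Dr Receivables, Cr Cash, amount 278): Cash=-278 Receivables=278
After txn 2 (Dr Cash, Cr Payables, amount 337): Cash=59 Payables=-337 Receivables=278
After txn 3 (Dr Receivables, Cr Equity, amount 90): Cash=59 Equity=-90 Payables=-337 Receivables=368
After txn 4 (Dr Payables, Cr Equity, amount 457): Cash=59 Equity=-547 Payables=120 Receivables=368
After txn 5 (Dr Receivables, Cr Revenue, amount 344): Cash=59 Equity=-547 Payables=120 Receivables=712 Revenue=-344
After txn 6 (Dr Cash, Cr Receivables, amount 204): Cash=263 Equity=-547 Payables=120 Receivables=508 Revenue=-344
After txn 7 (Dr Revenue, Cr Equity, amount 64): Cash=263 Equity=-611 Payables=120 Receivables=508 Revenue=-280
After txn 8 (Dr Payables, Cr Equity, amount 228): Cash=263 Equity=-839 Payables=348 Receivables=508 Revenue=-280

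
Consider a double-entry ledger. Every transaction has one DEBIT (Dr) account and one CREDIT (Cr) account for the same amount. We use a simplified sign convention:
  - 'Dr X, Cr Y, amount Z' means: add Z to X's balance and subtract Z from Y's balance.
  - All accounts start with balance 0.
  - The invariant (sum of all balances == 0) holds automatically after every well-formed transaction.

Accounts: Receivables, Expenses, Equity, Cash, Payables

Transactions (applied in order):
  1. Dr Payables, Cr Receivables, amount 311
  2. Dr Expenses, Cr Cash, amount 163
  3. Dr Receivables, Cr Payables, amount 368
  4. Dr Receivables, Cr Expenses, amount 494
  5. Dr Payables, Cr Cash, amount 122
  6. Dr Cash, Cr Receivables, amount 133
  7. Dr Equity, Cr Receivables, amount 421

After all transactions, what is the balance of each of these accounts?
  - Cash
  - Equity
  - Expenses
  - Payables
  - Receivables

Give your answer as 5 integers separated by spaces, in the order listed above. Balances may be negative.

After txn 1 (Dr Payables, Cr Receivables, amount 311): Payables=311 Receivables=-311
After txn 2 (Dr Expenses, Cr Cash, amount 163): Cash=-163 Expenses=163 Payables=311 Receivables=-311
After txn 3 (Dr Receivables, Cr Payables, amount 368): Cash=-163 Expenses=163 Payables=-57 Receivables=57
After txn 4 (Dr Receivables, Cr Expenses, amount 494): Cash=-163 Expenses=-331 Payables=-57 Receivables=551
After txn 5 (Dr Payables, Cr Cash, amount 122): Cash=-285 Expenses=-331 Payables=65 Receivables=551
After txn 6 (Dr Cash, Cr Receivables, amount 133): Cash=-152 Expenses=-331 Payables=65 Receivables=418
After txn 7 (Dr Equity, Cr Receivables, amount 421): Cash=-152 Equity=421 Expenses=-331 Payables=65 Receivables=-3

Answer: -152 421 -331 65 -3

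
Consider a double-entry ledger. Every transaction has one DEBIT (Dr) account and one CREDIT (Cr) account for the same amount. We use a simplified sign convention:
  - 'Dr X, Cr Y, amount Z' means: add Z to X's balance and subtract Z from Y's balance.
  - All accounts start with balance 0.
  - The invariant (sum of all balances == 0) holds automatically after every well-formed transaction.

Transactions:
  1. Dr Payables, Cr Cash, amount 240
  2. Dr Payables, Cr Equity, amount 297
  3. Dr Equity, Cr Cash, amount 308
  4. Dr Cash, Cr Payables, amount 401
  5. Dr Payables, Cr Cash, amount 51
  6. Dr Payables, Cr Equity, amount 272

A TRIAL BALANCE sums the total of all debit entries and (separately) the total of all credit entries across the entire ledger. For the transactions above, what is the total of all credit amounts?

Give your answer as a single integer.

Txn 1: credit+=240
Txn 2: credit+=297
Txn 3: credit+=308
Txn 4: credit+=401
Txn 5: credit+=51
Txn 6: credit+=272
Total credits = 1569

Answer: 1569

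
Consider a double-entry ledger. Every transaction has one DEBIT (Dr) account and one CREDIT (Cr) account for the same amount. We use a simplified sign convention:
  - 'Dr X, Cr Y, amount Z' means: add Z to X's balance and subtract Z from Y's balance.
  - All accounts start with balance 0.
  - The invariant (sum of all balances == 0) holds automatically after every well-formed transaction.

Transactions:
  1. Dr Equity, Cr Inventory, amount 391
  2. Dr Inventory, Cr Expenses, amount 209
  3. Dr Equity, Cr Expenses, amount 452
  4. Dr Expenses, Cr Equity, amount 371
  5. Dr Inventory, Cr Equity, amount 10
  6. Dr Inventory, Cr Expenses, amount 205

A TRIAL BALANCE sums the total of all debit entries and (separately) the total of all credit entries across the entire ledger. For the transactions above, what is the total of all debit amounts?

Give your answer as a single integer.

Answer: 1638

Derivation:
Txn 1: debit+=391
Txn 2: debit+=209
Txn 3: debit+=452
Txn 4: debit+=371
Txn 5: debit+=10
Txn 6: debit+=205
Total debits = 1638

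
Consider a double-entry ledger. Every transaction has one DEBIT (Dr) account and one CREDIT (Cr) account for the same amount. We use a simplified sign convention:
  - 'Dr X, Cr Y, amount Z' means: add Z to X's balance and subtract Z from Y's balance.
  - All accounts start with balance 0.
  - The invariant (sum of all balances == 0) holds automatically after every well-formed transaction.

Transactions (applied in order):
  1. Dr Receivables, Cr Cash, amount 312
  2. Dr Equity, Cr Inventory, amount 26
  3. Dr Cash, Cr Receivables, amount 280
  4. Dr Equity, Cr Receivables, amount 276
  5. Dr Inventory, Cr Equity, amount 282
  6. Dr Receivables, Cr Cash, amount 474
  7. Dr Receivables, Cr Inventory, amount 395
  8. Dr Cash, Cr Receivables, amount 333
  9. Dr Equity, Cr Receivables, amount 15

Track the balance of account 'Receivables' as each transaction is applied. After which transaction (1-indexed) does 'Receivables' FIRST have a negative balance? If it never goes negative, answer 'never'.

Answer: 4

Derivation:
After txn 1: Receivables=312
After txn 2: Receivables=312
After txn 3: Receivables=32
After txn 4: Receivables=-244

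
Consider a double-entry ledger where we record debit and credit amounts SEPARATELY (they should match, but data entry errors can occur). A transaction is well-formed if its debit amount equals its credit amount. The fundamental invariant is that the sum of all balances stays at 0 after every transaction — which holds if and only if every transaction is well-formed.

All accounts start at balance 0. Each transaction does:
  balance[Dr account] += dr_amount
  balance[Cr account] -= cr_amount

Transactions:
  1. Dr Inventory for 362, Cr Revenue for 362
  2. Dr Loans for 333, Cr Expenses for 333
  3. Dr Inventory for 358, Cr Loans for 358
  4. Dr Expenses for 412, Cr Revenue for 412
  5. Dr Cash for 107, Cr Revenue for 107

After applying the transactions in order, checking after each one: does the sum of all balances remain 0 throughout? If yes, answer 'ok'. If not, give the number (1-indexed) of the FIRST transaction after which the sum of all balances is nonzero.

Answer: ok

Derivation:
After txn 1: dr=362 cr=362 sum_balances=0
After txn 2: dr=333 cr=333 sum_balances=0
After txn 3: dr=358 cr=358 sum_balances=0
After txn 4: dr=412 cr=412 sum_balances=0
After txn 5: dr=107 cr=107 sum_balances=0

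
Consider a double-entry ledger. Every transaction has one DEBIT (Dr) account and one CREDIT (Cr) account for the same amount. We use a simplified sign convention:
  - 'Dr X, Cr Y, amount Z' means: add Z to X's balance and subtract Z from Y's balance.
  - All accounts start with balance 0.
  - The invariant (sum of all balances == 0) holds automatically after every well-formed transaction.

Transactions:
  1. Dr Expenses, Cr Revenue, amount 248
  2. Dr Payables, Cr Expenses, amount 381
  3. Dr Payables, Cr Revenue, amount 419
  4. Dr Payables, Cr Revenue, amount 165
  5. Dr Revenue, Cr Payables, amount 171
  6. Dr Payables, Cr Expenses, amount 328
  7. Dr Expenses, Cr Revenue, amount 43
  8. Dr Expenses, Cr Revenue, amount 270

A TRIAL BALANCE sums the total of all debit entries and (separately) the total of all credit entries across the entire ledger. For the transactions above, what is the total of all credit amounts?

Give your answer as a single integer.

Txn 1: credit+=248
Txn 2: credit+=381
Txn 3: credit+=419
Txn 4: credit+=165
Txn 5: credit+=171
Txn 6: credit+=328
Txn 7: credit+=43
Txn 8: credit+=270
Total credits = 2025

Answer: 2025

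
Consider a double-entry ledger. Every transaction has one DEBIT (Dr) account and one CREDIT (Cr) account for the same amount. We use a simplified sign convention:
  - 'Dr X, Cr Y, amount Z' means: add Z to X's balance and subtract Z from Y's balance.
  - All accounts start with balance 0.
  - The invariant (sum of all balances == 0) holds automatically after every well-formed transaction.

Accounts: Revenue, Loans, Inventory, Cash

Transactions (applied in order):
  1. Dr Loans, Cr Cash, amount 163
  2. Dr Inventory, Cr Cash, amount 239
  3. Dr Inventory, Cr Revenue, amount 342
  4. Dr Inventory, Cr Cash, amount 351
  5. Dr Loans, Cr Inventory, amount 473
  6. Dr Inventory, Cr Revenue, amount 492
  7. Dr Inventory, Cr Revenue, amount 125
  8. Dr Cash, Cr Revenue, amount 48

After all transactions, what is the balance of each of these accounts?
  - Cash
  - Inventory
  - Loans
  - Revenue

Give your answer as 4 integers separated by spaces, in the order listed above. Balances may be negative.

After txn 1 (Dr Loans, Cr Cash, amount 163): Cash=-163 Loans=163
After txn 2 (Dr Inventory, Cr Cash, amount 239): Cash=-402 Inventory=239 Loans=163
After txn 3 (Dr Inventory, Cr Revenue, amount 342): Cash=-402 Inventory=581 Loans=163 Revenue=-342
After txn 4 (Dr Inventory, Cr Cash, amount 351): Cash=-753 Inventory=932 Loans=163 Revenue=-342
After txn 5 (Dr Loans, Cr Inventory, amount 473): Cash=-753 Inventory=459 Loans=636 Revenue=-342
After txn 6 (Dr Inventory, Cr Revenue, amount 492): Cash=-753 Inventory=951 Loans=636 Revenue=-834
After txn 7 (Dr Inventory, Cr Revenue, amount 125): Cash=-753 Inventory=1076 Loans=636 Revenue=-959
After txn 8 (Dr Cash, Cr Revenue, amount 48): Cash=-705 Inventory=1076 Loans=636 Revenue=-1007

Answer: -705 1076 636 -1007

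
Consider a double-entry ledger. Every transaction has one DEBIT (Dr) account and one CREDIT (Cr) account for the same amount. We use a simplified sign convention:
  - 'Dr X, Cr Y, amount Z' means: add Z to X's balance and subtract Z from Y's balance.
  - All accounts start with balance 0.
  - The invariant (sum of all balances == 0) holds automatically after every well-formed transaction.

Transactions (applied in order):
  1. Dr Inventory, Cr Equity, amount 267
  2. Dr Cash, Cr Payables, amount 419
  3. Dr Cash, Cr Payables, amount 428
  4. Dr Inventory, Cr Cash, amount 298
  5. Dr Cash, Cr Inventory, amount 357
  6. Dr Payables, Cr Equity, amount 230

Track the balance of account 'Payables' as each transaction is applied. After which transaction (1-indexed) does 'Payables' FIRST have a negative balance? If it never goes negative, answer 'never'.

Answer: 2

Derivation:
After txn 1: Payables=0
After txn 2: Payables=-419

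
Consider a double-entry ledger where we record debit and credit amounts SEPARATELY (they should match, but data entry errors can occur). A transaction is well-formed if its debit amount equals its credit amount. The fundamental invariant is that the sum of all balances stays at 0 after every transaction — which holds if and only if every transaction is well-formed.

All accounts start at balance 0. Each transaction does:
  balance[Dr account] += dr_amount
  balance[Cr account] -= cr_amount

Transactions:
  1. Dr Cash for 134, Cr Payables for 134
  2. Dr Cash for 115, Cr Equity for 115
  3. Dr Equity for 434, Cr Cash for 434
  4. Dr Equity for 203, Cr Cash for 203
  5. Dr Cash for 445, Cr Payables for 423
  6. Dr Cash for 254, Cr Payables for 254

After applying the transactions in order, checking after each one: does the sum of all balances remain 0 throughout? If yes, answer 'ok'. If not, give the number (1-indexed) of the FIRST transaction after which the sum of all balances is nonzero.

Answer: 5

Derivation:
After txn 1: dr=134 cr=134 sum_balances=0
After txn 2: dr=115 cr=115 sum_balances=0
After txn 3: dr=434 cr=434 sum_balances=0
After txn 4: dr=203 cr=203 sum_balances=0
After txn 5: dr=445 cr=423 sum_balances=22
After txn 6: dr=254 cr=254 sum_balances=22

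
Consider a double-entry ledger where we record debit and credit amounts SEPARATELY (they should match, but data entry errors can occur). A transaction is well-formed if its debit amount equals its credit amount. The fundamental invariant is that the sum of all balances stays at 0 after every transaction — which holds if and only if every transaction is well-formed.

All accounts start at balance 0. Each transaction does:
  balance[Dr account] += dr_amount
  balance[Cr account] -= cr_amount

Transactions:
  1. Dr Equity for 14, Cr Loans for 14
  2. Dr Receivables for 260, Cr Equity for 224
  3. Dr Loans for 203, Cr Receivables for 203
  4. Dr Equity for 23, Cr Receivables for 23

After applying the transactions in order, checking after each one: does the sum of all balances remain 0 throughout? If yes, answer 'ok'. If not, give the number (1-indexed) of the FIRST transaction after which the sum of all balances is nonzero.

Answer: 2

Derivation:
After txn 1: dr=14 cr=14 sum_balances=0
After txn 2: dr=260 cr=224 sum_balances=36
After txn 3: dr=203 cr=203 sum_balances=36
After txn 4: dr=23 cr=23 sum_balances=36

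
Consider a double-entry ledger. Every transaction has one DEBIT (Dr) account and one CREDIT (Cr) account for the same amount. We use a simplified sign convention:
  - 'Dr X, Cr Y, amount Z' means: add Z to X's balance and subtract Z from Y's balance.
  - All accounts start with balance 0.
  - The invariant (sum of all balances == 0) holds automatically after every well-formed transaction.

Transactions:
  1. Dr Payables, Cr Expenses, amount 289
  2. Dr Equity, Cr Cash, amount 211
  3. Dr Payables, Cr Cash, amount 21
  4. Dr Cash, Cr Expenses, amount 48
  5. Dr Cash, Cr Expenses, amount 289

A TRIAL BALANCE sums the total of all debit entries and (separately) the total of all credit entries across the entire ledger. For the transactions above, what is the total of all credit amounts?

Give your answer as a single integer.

Txn 1: credit+=289
Txn 2: credit+=211
Txn 3: credit+=21
Txn 4: credit+=48
Txn 5: credit+=289
Total credits = 858

Answer: 858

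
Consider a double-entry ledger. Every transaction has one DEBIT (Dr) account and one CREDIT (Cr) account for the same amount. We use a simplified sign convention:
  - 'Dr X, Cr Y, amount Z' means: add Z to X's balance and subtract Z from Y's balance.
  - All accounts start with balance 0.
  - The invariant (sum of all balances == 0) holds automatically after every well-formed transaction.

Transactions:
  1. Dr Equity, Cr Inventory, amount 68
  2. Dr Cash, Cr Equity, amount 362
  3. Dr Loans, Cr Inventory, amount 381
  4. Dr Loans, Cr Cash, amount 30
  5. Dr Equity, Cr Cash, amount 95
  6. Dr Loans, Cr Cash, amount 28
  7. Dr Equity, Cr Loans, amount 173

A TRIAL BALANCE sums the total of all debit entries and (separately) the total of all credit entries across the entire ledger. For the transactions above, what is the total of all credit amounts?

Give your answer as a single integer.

Txn 1: credit+=68
Txn 2: credit+=362
Txn 3: credit+=381
Txn 4: credit+=30
Txn 5: credit+=95
Txn 6: credit+=28
Txn 7: credit+=173
Total credits = 1137

Answer: 1137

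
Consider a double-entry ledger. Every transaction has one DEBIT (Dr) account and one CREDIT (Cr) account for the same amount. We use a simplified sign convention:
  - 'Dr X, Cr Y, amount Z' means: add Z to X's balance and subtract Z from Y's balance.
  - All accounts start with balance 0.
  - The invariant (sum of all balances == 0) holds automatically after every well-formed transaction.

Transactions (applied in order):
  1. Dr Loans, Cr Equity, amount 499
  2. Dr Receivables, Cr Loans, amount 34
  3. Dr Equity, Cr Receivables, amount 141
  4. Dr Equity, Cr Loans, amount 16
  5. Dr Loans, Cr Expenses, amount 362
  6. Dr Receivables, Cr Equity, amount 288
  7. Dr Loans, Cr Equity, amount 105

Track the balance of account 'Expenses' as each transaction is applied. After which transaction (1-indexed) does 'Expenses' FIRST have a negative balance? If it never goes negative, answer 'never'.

Answer: 5

Derivation:
After txn 1: Expenses=0
After txn 2: Expenses=0
After txn 3: Expenses=0
After txn 4: Expenses=0
After txn 5: Expenses=-362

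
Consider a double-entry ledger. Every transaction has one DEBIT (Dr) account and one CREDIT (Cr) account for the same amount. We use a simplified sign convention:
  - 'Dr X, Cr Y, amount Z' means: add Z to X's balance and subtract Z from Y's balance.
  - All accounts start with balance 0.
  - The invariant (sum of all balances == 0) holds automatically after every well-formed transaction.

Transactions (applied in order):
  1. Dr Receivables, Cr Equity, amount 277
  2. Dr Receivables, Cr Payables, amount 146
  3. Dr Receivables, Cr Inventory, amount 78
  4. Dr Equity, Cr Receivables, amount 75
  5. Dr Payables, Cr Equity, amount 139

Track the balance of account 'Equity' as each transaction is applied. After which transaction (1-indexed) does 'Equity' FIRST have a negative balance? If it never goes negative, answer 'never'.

Answer: 1

Derivation:
After txn 1: Equity=-277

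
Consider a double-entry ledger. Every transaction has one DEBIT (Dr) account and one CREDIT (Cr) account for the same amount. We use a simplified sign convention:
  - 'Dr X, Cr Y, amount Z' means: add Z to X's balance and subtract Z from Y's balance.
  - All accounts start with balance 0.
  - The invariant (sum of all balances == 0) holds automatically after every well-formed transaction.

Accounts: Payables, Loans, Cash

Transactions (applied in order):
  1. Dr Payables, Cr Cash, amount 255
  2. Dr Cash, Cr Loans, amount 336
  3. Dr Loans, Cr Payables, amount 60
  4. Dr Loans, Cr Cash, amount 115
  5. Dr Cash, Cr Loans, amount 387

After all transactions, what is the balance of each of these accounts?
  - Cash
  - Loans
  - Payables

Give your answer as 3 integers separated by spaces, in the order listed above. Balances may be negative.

Answer: 353 -548 195

Derivation:
After txn 1 (Dr Payables, Cr Cash, amount 255): Cash=-255 Payables=255
After txn 2 (Dr Cash, Cr Loans, amount 336): Cash=81 Loans=-336 Payables=255
After txn 3 (Dr Loans, Cr Payables, amount 60): Cash=81 Loans=-276 Payables=195
After txn 4 (Dr Loans, Cr Cash, amount 115): Cash=-34 Loans=-161 Payables=195
After txn 5 (Dr Cash, Cr Loans, amount 387): Cash=353 Loans=-548 Payables=195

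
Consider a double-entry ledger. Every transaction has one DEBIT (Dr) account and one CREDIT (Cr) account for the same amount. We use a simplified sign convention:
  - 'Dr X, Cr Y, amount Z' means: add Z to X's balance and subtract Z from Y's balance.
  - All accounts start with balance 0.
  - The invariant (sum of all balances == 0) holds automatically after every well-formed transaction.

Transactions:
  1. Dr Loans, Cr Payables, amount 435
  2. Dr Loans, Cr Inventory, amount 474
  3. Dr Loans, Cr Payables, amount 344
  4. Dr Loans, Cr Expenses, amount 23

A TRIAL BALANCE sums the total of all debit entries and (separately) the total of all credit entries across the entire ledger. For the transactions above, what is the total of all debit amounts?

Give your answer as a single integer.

Answer: 1276

Derivation:
Txn 1: debit+=435
Txn 2: debit+=474
Txn 3: debit+=344
Txn 4: debit+=23
Total debits = 1276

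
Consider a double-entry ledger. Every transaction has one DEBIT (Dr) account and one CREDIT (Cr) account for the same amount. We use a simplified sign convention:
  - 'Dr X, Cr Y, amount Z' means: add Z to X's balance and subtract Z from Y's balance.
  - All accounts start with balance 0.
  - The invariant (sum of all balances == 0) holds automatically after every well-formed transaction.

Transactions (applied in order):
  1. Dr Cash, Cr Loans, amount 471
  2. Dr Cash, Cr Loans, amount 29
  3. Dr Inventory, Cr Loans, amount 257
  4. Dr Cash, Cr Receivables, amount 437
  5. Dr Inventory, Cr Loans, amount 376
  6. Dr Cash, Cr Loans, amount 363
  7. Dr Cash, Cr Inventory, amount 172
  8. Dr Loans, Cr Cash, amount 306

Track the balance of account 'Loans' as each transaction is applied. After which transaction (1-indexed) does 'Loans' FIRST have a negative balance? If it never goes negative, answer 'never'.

After txn 1: Loans=-471

Answer: 1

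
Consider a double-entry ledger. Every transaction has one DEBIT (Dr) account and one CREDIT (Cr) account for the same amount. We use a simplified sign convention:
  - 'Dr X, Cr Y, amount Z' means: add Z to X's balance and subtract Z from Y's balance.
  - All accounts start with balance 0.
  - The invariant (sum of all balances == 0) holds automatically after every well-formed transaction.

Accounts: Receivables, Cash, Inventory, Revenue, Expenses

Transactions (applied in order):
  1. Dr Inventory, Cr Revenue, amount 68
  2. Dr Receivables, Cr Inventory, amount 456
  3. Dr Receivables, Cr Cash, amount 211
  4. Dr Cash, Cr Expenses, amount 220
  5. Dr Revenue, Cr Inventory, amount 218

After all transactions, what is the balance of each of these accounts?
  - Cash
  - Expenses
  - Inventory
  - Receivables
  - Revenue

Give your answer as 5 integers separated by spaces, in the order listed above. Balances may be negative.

After txn 1 (Dr Inventory, Cr Revenue, amount 68): Inventory=68 Revenue=-68
After txn 2 (Dr Receivables, Cr Inventory, amount 456): Inventory=-388 Receivables=456 Revenue=-68
After txn 3 (Dr Receivables, Cr Cash, amount 211): Cash=-211 Inventory=-388 Receivables=667 Revenue=-68
After txn 4 (Dr Cash, Cr Expenses, amount 220): Cash=9 Expenses=-220 Inventory=-388 Receivables=667 Revenue=-68
After txn 5 (Dr Revenue, Cr Inventory, amount 218): Cash=9 Expenses=-220 Inventory=-606 Receivables=667 Revenue=150

Answer: 9 -220 -606 667 150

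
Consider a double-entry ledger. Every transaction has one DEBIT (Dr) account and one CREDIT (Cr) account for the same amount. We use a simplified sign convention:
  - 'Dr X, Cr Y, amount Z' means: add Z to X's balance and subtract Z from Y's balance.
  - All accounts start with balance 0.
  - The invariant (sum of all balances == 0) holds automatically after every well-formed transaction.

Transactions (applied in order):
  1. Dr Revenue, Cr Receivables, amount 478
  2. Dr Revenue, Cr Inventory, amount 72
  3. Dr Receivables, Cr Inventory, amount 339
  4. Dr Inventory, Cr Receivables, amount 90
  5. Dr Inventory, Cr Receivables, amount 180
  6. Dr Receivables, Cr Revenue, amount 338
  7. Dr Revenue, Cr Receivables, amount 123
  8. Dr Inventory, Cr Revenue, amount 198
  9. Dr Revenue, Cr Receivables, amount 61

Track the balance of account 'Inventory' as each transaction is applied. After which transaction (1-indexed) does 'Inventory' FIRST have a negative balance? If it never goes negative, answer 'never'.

After txn 1: Inventory=0
After txn 2: Inventory=-72

Answer: 2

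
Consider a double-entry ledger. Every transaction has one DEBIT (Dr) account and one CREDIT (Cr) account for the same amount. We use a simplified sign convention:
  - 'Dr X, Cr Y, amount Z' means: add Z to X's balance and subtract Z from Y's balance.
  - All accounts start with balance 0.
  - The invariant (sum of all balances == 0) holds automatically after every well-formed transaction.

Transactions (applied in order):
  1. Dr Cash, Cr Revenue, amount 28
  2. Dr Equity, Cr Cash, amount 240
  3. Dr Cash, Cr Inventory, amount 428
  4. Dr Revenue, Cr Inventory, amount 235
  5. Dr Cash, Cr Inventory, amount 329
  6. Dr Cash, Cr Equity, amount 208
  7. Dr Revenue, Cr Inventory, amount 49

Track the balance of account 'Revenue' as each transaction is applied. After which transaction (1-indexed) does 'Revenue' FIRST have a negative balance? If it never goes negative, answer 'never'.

Answer: 1

Derivation:
After txn 1: Revenue=-28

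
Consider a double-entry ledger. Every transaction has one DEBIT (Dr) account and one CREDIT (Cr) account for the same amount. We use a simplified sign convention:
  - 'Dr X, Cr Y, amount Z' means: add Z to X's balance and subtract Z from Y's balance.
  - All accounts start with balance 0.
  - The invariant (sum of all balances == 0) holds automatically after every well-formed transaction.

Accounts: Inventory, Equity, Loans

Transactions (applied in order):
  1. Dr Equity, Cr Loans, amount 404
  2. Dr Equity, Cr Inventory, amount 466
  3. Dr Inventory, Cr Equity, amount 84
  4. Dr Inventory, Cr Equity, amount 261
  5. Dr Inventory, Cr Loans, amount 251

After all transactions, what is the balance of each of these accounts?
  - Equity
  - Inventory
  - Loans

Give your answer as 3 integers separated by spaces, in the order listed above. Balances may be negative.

After txn 1 (Dr Equity, Cr Loans, amount 404): Equity=404 Loans=-404
After txn 2 (Dr Equity, Cr Inventory, amount 466): Equity=870 Inventory=-466 Loans=-404
After txn 3 (Dr Inventory, Cr Equity, amount 84): Equity=786 Inventory=-382 Loans=-404
After txn 4 (Dr Inventory, Cr Equity, amount 261): Equity=525 Inventory=-121 Loans=-404
After txn 5 (Dr Inventory, Cr Loans, amount 251): Equity=525 Inventory=130 Loans=-655

Answer: 525 130 -655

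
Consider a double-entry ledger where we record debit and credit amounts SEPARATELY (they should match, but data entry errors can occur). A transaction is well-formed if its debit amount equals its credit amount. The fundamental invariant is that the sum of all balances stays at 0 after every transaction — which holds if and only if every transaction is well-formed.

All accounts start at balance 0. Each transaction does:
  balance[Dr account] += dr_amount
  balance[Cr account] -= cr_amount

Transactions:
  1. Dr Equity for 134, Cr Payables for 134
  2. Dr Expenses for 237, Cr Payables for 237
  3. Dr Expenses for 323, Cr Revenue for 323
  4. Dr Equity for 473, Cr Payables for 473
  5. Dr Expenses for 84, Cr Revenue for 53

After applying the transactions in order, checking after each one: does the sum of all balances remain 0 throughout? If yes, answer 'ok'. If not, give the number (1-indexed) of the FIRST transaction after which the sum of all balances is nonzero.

After txn 1: dr=134 cr=134 sum_balances=0
After txn 2: dr=237 cr=237 sum_balances=0
After txn 3: dr=323 cr=323 sum_balances=0
After txn 4: dr=473 cr=473 sum_balances=0
After txn 5: dr=84 cr=53 sum_balances=31

Answer: 5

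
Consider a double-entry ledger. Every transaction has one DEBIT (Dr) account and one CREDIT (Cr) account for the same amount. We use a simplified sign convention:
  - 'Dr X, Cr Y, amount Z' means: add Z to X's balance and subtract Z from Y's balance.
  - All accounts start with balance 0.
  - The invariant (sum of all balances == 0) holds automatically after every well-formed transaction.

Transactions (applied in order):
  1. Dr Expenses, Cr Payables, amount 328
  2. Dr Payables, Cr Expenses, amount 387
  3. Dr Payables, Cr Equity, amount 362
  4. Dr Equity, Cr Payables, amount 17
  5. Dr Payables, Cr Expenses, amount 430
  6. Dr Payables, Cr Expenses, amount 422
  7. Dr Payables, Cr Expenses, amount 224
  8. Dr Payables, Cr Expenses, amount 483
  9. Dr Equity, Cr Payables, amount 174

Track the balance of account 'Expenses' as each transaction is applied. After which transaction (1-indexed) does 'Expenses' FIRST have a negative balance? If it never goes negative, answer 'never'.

Answer: 2

Derivation:
After txn 1: Expenses=328
After txn 2: Expenses=-59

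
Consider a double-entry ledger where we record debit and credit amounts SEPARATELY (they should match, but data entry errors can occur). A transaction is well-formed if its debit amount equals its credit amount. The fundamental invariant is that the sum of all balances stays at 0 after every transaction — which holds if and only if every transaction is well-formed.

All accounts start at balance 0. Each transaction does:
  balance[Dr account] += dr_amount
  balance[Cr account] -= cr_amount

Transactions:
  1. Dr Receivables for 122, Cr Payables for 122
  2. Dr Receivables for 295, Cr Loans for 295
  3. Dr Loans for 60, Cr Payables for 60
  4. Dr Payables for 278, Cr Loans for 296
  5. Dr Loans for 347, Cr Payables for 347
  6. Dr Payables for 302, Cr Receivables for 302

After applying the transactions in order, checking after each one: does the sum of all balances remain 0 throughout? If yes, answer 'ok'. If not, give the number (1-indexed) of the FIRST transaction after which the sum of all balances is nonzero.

After txn 1: dr=122 cr=122 sum_balances=0
After txn 2: dr=295 cr=295 sum_balances=0
After txn 3: dr=60 cr=60 sum_balances=0
After txn 4: dr=278 cr=296 sum_balances=-18
After txn 5: dr=347 cr=347 sum_balances=-18
After txn 6: dr=302 cr=302 sum_balances=-18

Answer: 4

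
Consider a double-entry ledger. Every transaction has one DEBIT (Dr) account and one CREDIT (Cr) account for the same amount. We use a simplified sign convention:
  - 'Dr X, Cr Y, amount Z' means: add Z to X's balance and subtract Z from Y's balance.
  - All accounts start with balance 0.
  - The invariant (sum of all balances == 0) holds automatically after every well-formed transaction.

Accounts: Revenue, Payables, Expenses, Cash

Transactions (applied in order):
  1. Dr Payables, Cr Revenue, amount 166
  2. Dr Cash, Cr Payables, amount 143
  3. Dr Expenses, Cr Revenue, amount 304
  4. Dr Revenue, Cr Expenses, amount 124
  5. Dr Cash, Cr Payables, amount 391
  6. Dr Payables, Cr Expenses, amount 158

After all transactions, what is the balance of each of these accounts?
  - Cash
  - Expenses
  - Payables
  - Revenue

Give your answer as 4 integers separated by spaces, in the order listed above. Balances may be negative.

After txn 1 (Dr Payables, Cr Revenue, amount 166): Payables=166 Revenue=-166
After txn 2 (Dr Cash, Cr Payables, amount 143): Cash=143 Payables=23 Revenue=-166
After txn 3 (Dr Expenses, Cr Revenue, amount 304): Cash=143 Expenses=304 Payables=23 Revenue=-470
After txn 4 (Dr Revenue, Cr Expenses, amount 124): Cash=143 Expenses=180 Payables=23 Revenue=-346
After txn 5 (Dr Cash, Cr Payables, amount 391): Cash=534 Expenses=180 Payables=-368 Revenue=-346
After txn 6 (Dr Payables, Cr Expenses, amount 158): Cash=534 Expenses=22 Payables=-210 Revenue=-346

Answer: 534 22 -210 -346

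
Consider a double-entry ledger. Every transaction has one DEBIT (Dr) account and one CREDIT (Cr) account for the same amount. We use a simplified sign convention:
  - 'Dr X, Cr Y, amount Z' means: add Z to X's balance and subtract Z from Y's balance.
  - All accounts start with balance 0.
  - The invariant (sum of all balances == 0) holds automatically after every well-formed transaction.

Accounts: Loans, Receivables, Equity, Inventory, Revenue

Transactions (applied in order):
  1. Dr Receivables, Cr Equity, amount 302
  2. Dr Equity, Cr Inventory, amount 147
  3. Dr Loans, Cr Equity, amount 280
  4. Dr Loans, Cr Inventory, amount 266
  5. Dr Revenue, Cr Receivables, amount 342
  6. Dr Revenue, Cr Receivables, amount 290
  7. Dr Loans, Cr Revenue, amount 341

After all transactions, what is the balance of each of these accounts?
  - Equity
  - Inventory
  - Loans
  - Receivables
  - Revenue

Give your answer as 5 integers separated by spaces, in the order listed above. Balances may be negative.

After txn 1 (Dr Receivables, Cr Equity, amount 302): Equity=-302 Receivables=302
After txn 2 (Dr Equity, Cr Inventory, amount 147): Equity=-155 Inventory=-147 Receivables=302
After txn 3 (Dr Loans, Cr Equity, amount 280): Equity=-435 Inventory=-147 Loans=280 Receivables=302
After txn 4 (Dr Loans, Cr Inventory, amount 266): Equity=-435 Inventory=-413 Loans=546 Receivables=302
After txn 5 (Dr Revenue, Cr Receivables, amount 342): Equity=-435 Inventory=-413 Loans=546 Receivables=-40 Revenue=342
After txn 6 (Dr Revenue, Cr Receivables, amount 290): Equity=-435 Inventory=-413 Loans=546 Receivables=-330 Revenue=632
After txn 7 (Dr Loans, Cr Revenue, amount 341): Equity=-435 Inventory=-413 Loans=887 Receivables=-330 Revenue=291

Answer: -435 -413 887 -330 291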